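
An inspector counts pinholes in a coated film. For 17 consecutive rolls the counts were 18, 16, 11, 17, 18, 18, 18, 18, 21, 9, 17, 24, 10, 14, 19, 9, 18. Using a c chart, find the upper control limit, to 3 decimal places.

c̄ = (18 + 16 + 11 + 17 + 18 + 18 + 18 + 18 + 21 + 9 + 17 + 24 + 10 + 14 + 19 + 9 + 18) / 17 = 275 / 17 = 16.1765
UCL = c̄ + 3√c̄ = 16.1765 + 3 × √16.1765 = 16.1765 + 3 × 4.0220 = 28.2425

28.242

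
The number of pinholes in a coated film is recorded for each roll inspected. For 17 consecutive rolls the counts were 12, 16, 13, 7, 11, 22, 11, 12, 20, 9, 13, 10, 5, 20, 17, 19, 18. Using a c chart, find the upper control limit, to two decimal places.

c̄ = (12 + 16 + 13 + 7 + 11 + 22 + 11 + 12 + 20 + 9 + 13 + 10 + 5 + 20 + 17 + 19 + 18) / 17 = 235 / 17 = 13.8235
UCL = c̄ + 3√c̄ = 13.8235 + 3 × √13.8235 = 13.8235 + 3 × 3.7180 = 24.9775

24.98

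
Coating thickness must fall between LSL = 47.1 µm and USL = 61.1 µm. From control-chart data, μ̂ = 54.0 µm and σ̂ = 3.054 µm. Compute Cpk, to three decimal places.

0.753

Cpu = (USL − μ̂) / (3σ̂) = (61.1 − 54.0) / (3 × 3.054) = 0.7749; Cpl = (μ̂ − LSL) / (3σ̂) = (54.0 − 47.1) / (3 × 3.054) = 0.7531; Cpk = min(Cpu, Cpl) = 0.7531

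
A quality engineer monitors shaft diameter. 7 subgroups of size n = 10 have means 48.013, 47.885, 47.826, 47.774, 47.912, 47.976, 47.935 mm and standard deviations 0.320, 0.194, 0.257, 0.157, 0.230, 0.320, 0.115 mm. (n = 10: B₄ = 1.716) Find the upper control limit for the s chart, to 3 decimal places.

0.391

s̄ = (0.320 + 0.194 + 0.257 + 0.157 + 0.230 + 0.320 + 0.115) / 7 = 0.2276
UCL_s = B₄·s̄ = 1.716 × 0.2276 = 0.3905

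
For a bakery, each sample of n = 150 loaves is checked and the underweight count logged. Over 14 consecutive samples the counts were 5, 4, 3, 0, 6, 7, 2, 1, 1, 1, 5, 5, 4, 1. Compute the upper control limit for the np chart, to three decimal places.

p̄ = Σdᵢ / (k·n) = 45 / (14 × 150) = 0.02143
UCL = np̄ + 3·√(np̄(1−p̄)) = 3.2143 + 3 × √(3.2143×0.97857) = 3.2143 + 3 × 1.7735 = 8.5349

8.535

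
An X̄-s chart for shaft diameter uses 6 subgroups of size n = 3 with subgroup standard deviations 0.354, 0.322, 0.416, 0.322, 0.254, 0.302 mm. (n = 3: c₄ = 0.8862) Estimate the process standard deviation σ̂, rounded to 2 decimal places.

s̄ = (0.354 + 0.322 + 0.416 + 0.322 + 0.254 + 0.302) / 6 = 0.3283
σ̂ = s̄ / c₄ = 0.3283 / 0.8862 = 0.3705

0.37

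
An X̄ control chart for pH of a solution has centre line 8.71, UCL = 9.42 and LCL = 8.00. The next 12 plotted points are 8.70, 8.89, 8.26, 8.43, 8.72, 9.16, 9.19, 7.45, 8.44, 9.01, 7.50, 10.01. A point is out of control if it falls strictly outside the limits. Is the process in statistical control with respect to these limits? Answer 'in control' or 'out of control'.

out of control

Compare each point to [8.00, 9.42]: sample 8 = 7.45 < LCL; sample 11 = 7.50 < LCL; sample 12 = 10.01 > UCL.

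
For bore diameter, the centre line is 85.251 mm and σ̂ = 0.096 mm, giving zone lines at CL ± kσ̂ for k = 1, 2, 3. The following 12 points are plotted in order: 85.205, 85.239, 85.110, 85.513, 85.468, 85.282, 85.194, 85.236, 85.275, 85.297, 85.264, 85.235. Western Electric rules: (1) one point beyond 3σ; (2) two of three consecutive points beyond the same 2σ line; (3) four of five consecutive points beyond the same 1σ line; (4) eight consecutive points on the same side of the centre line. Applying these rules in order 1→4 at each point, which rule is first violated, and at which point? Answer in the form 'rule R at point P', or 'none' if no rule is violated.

rule 2 at point 5

Zone of each point (C = within 1σ̂, B = 1σ̂–2σ̂, A = 2σ̂–3σ̂, * = beyond 3σ̂; sign = side of CL): 1:-C, 2:-C, 3:-B, 4:+A, 5:+A, 6:+C, 7:-C, 8:-C, 9:+C, 10:+C, 11:+C, 12:-C
Rule 2 (two of three consecutive points beyond the same 2σ limit) is satisfied at point 5.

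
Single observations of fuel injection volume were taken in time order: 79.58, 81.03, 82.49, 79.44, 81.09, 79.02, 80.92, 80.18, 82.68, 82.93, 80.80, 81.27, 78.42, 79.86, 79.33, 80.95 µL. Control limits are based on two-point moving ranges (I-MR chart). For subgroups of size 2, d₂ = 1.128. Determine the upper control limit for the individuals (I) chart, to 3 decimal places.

X̄ = (79.58 + 81.03 + 82.49 + 79.44 + 81.09 + 79.02 + 80.92 + 80.18 + 82.68 + 82.93 + 80.80 + 81.27 + 78.42 + 79.86 + 79.33 + 80.95) / 16 = 80.6244
Moving ranges: 1.45, 1.46, 3.05, 1.65, 2.07, 1.90, 0.74, 2.50, 0.25, 2.13, 0.47, 2.85, 1.44, 0.53, 1.62; M̄R̄ = 24.1100 / 15 = 1.6073
UCL = X̄ + 3·M̄R̄/d₂ = 80.6244 + 3 × 1.6073 / 1.128 = 84.8992

84.899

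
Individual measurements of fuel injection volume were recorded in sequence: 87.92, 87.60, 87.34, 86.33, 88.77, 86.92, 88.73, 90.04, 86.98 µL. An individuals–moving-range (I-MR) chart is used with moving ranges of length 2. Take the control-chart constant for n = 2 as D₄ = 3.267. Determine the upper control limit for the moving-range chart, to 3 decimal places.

Moving ranges: 0.32, 0.26, 1.01, 2.44, 1.85, 1.81, 1.31, 3.06; M̄R̄ = 12.0600 / 8 = 1.5075
UCL_MR = D₄·M̄R̄ = 3.267 × 1.5075 = 4.9250

4.925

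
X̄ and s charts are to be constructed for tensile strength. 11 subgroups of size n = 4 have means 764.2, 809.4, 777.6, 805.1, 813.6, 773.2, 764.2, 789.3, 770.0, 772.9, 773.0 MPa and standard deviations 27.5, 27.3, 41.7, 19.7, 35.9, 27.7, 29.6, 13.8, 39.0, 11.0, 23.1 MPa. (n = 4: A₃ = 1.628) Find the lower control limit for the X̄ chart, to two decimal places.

X̄̄ = (764.2 + 809.4 + 777.6 + 805.1 + 813.6 + 773.2 + 764.2 + 789.3 + 770.0 + 772.9 + 773.0) / 11 = 782.9545
s̄ = (27.5 + 27.3 + 41.7 + 19.7 + 35.9 + 27.7 + 29.6 + 13.8 + 39.0 + 11.0 + 23.1) / 11 = 26.9364
LCL = X̄̄ − A₃·s̄ = 782.9545 − 1.628 × 26.9364 = 739.1021

739.10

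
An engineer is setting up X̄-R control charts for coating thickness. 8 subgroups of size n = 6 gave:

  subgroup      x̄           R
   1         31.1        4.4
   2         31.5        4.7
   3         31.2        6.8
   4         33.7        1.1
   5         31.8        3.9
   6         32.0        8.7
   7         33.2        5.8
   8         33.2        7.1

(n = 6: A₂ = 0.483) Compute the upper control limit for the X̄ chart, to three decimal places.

34.778

X̄̄ = (31.1 + 31.5 + 31.2 + 33.7 + 31.8 + 32.0 + 33.2 + 33.2) / 8 = 257.7000 / 8 = 32.2125
R̄ = (4.4 + 4.7 + 6.8 + 1.1 + 3.9 + 8.7 + 5.8 + 7.1) / 8 = 42.5000 / 8 = 5.3125
UCL = X̄̄ + A₂·R̄ = 32.2125 + 0.483 × 5.3125 = 34.7784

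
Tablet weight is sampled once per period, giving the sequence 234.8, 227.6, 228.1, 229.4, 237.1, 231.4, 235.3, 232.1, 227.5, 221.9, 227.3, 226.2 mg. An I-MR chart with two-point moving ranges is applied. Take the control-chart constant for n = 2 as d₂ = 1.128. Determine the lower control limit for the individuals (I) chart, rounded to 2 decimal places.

X̄ = (234.8 + 227.6 + 228.1 + 229.4 + 237.1 + 231.4 + 235.3 + 232.1 + 227.5 + 221.9 + 227.3 + 226.2) / 12 = 229.8917
Moving ranges: 7.2, 0.5, 1.3, 7.7, 5.7, 3.9, 3.2, 4.6, 5.6, 5.4, 1.1; M̄R̄ = 46.2000 / 11 = 4.2000
LCL = X̄ − 3·M̄R̄/d₂ = 229.8917 − 3 × 4.2000 / 1.128 = 218.7215

218.72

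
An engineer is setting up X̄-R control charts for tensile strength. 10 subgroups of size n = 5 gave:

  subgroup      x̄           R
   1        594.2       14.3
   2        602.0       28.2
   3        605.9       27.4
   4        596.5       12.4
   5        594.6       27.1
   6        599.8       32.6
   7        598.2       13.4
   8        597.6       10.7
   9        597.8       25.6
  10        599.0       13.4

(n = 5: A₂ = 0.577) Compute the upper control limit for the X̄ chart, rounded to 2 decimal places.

610.39

X̄̄ = (594.2 + 602.0 + 605.9 + 596.5 + 594.6 + 599.8 + 598.2 + 597.6 + 597.8 + 599.0) / 10 = 5985.6000 / 10 = 598.5600
R̄ = (14.3 + 28.2 + 27.4 + 12.4 + 27.1 + 32.6 + 13.4 + 10.7 + 25.6 + 13.4) / 10 = 205.1000 / 10 = 20.5100
UCL = X̄̄ + A₂·R̄ = 598.5600 + 0.577 × 20.5100 = 610.3943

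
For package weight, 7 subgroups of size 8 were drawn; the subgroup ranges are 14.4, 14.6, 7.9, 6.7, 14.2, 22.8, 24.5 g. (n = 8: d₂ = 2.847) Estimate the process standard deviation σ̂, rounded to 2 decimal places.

5.27

R̄ = (14.4 + 14.6 + 7.9 + 6.7 + 14.2 + 22.8 + 24.5) / 7 = 15.0143
σ̂ = R̄ / d₂ = 15.0143 / 2.847 = 5.2737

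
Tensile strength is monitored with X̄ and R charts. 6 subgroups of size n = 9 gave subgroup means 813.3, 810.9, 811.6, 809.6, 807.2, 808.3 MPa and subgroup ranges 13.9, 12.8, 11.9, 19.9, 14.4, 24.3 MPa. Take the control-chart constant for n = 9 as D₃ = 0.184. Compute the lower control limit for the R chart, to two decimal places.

R̄ = (13.9 + 12.8 + 11.9 + 19.9 + 14.4 + 24.3) / 6 = 97.2000 / 6 = 16.2000
LCL_R = D₃·R̄ = 0.184 × 16.2000 = 2.9808

2.98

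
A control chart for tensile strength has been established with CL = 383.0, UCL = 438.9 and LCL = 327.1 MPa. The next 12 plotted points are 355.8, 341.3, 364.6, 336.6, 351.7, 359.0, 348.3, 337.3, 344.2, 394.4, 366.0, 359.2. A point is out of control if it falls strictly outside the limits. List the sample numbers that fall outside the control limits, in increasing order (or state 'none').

All 12 points lie within [327.1, 438.9].

none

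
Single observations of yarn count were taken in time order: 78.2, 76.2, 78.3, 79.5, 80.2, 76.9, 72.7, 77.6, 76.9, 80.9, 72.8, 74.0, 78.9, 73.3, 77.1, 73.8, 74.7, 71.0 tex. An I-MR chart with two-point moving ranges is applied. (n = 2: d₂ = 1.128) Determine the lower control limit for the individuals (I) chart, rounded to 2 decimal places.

X̄ = (78.2 + 76.2 + 78.3 + 79.5 + 80.2 + 76.9 + 72.7 + 77.6 + 76.9 + 80.9 + 72.8 + 74.0 + 78.9 + 73.3 + 77.1 + 73.8 + 74.7 + 71.0) / 18 = 76.2778
Moving ranges: 2.0, 2.1, 1.2, 0.7, 3.3, 4.2, 4.9, 0.7, 4.0, 8.1, 1.2, 4.9, 5.6, 3.8, 3.3, 0.9, 3.7; M̄R̄ = 54.6000 / 17 = 3.2118
LCL = X̄ − 3·M̄R̄/d₂ = 76.2778 − 3 × 3.2118 / 1.128 = 67.7359

67.74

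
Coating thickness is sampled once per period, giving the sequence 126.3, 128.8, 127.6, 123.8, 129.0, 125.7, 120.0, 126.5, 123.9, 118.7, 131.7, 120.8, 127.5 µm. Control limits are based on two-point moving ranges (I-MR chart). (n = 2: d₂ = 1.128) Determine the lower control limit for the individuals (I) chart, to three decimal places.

X̄ = (126.3 + 128.8 + 127.6 + 123.8 + 129.0 + 125.7 + 120.0 + 126.5 + 123.9 + 118.7 + 131.7 + 120.8 + 127.5) / 13 = 125.4077
Moving ranges: 2.5, 1.2, 3.8, 5.2, 3.3, 5.7, 6.5, 2.6, 5.2, 13.0, 10.9, 6.7; M̄R̄ = 66.6000 / 12 = 5.5500
LCL = X̄ − 3·M̄R̄/d₂ = 125.4077 − 3 × 5.5500 / 1.128 = 110.6471

110.647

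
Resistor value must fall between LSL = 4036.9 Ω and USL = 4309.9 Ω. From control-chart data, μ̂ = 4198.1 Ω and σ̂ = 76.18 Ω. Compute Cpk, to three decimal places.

Cpu = (USL − μ̂) / (3σ̂) = (4309.9 − 4198.1) / (3 × 76.18) = 0.4892; Cpl = (μ̂ − LSL) / (3σ̂) = (4198.1 − 4036.9) / (3 × 76.18) = 0.7053; Cpk = min(Cpu, Cpl) = 0.4892

0.489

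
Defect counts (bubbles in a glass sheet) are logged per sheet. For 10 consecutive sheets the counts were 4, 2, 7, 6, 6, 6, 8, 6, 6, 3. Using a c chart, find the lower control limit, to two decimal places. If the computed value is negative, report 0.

c̄ = (4 + 2 + 7 + 6 + 6 + 6 + 8 + 6 + 6 + 3) / 10 = 54 / 10 = 5.4000
LCL = c̄ − 3√c̄ = 5.4000 − 3 × 2.3238 = -1.5714 → 0 (cannot be negative)

0.00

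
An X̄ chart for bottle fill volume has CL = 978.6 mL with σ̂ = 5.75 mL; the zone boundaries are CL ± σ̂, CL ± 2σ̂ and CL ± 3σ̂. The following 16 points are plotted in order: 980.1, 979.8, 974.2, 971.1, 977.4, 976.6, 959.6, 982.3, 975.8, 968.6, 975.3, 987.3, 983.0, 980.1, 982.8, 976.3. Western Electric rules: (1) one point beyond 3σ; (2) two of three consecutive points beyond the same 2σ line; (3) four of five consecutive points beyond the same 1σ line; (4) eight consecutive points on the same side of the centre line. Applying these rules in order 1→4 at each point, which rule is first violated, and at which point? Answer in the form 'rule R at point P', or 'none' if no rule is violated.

Zone of each point (C = within 1σ̂, B = 1σ̂–2σ̂, A = 2σ̂–3σ̂, * = beyond 3σ̂; sign = side of CL): 1:+C, 2:+C, 3:-C, 4:-B, 5:-C, 6:-C, 7:-*, 8:+C, 9:-C, 10:-B, 11:-C, 12:+B, 13:+C, 14:+C, 15:+C, 16:-C
Rule 1 (one point beyond the 3σ limits) is satisfied at point 7.

rule 1 at point 7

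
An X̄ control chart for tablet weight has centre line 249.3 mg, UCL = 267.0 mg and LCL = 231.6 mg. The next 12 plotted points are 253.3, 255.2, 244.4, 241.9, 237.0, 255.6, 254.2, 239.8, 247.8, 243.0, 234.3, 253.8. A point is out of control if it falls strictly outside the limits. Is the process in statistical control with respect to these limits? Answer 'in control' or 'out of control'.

in control

All 12 points lie within [231.6, 267.0].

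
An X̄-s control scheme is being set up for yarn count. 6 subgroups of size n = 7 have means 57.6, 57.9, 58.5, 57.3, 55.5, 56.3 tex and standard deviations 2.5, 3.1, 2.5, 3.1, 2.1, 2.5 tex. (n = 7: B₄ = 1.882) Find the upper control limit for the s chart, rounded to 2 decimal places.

s̄ = (2.5 + 3.1 + 2.5 + 3.1 + 2.1 + 2.5) / 6 = 2.6333
UCL_s = B₄·s̄ = 1.882 × 2.6333 = 4.9559

4.96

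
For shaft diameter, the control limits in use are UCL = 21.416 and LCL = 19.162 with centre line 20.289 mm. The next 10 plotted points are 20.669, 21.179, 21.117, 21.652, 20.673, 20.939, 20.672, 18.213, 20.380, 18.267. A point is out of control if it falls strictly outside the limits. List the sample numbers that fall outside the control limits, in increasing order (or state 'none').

Compare each point to [19.162, 21.416]: sample 4 = 21.652 > UCL; sample 8 = 18.213 < LCL; sample 10 = 18.267 < LCL.

4, 8, 10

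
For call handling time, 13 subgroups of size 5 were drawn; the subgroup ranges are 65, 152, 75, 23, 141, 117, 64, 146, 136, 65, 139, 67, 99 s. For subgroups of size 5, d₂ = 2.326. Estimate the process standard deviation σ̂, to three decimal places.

R̄ = (65 + 152 + 75 + 23 + 141 + 117 + 64 + 146 + 136 + 65 + 139 + 67 + 99) / 13 = 99.1538
σ̂ = R̄ / d₂ = 99.1538 / 2.326 = 42.6285

42.628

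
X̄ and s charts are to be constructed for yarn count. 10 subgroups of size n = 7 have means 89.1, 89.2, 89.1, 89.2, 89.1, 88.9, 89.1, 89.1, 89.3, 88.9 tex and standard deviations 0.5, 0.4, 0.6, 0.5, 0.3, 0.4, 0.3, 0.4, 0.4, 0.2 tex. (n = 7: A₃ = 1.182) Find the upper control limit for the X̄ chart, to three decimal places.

X̄̄ = (89.1 + 89.2 + 89.1 + 89.2 + 89.1 + 88.9 + 89.1 + 89.1 + 89.3 + 88.9) / 10 = 89.1000
s̄ = (0.5 + 0.4 + 0.6 + 0.5 + 0.3 + 0.4 + 0.3 + 0.4 + 0.4 + 0.2) / 10 = 0.4000
UCL = X̄̄ + A₃·s̄ = 89.1000 + 1.182 × 0.4000 = 89.5728

89.573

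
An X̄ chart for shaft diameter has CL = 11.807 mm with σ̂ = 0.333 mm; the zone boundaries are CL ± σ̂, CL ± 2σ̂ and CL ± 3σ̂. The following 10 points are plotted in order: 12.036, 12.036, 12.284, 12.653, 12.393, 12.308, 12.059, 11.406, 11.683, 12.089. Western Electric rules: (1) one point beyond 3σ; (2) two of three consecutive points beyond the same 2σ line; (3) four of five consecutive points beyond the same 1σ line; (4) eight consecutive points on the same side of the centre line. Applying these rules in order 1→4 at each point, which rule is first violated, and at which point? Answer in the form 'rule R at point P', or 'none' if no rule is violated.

Zone of each point (C = within 1σ̂, B = 1σ̂–2σ̂, A = 2σ̂–3σ̂, * = beyond 3σ̂; sign = side of CL): 1:+C, 2:+C, 3:+B, 4:+A, 5:+B, 6:+B, 7:+C, 8:-B, 9:-C, 10:+C
Rule 3 (four of five consecutive points beyond the same 1σ limit) is satisfied at point 6.

rule 3 at point 6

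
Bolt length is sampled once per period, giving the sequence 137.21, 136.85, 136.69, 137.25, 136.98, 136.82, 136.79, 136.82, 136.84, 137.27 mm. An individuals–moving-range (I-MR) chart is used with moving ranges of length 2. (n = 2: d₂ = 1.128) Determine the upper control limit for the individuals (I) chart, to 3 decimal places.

X̄ = (137.21 + 136.85 + 136.69 + 137.25 + 136.98 + 136.82 + 136.79 + 136.82 + 136.84 + 137.27) / 10 = 136.9520
Moving ranges: 0.36, 0.16, 0.56, 0.27, 0.16, 0.03, 0.03, 0.02, 0.43; M̄R̄ = 2.0200 / 9 = 0.2244
UCL = X̄ + 3·M̄R̄/d₂ = 136.9520 + 3 × 0.2244 / 1.128 = 137.5489

137.549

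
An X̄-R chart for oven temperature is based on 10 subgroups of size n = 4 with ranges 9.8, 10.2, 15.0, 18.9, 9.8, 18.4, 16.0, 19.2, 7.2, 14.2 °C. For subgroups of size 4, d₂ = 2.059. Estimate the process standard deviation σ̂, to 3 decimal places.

R̄ = (9.8 + 10.2 + 15.0 + 18.9 + 9.8 + 18.4 + 16.0 + 19.2 + 7.2 + 14.2) / 10 = 13.8700
σ̂ = R̄ / d₂ = 13.8700 / 2.059 = 6.7363

6.736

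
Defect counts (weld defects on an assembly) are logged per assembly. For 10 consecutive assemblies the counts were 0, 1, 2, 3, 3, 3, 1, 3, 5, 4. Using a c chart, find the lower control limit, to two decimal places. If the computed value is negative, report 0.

c̄ = (0 + 1 + 2 + 3 + 3 + 3 + 1 + 3 + 5 + 4) / 10 = 25 / 10 = 2.5000
LCL = c̄ − 3√c̄ = 2.5000 − 3 × 1.5811 = -2.2434 → 0 (cannot be negative)

0.00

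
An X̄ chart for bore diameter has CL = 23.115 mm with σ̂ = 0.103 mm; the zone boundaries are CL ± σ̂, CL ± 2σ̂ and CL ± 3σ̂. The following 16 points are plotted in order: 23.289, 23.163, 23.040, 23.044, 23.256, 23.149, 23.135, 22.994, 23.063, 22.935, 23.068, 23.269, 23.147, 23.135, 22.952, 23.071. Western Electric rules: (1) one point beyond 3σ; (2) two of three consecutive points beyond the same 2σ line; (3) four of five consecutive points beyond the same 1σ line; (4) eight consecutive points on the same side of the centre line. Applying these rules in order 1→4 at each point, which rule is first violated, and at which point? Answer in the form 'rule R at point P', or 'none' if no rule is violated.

none

Zone of each point (C = within 1σ̂, B = 1σ̂–2σ̂, A = 2σ̂–3σ̂, * = beyond 3σ̂; sign = side of CL): 1:+B, 2:+C, 3:-C, 4:-C, 5:+B, 6:+C, 7:+C, 8:-B, 9:-C, 10:-B, 11:-C, 12:+B, 13:+C, 14:+C, 15:-B, 16:-C
No rule fires across all 16 points.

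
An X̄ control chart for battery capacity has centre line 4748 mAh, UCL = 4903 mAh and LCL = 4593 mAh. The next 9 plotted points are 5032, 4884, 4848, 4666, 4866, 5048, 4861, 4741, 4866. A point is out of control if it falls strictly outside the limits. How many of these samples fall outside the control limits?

2

Compare each point to [4593, 4903]: sample 1 = 5032 > UCL; sample 6 = 5048 > UCL.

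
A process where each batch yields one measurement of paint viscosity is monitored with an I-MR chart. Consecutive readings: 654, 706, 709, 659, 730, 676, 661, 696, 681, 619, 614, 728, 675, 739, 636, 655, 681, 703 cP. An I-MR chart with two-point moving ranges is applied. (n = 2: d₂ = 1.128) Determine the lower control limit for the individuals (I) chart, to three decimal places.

559.632

X̄ = (654 + 706 + 709 + 659 + 730 + 676 + 661 + 696 + 681 + 619 + 614 + 728 + 675 + 739 + 636 + 655 + 681 + 703) / 18 = 679.0000
Moving ranges: 52, 3, 50, 71, 54, 15, 35, 15, 62, 5, 114, 53, 64, 103, 19, 26, 22; M̄R̄ = 763.0000 / 17 = 44.8824
LCL = X̄ − 3·M̄R̄/d₂ = 679.0000 − 3 × 44.8824 / 1.128 = 559.6320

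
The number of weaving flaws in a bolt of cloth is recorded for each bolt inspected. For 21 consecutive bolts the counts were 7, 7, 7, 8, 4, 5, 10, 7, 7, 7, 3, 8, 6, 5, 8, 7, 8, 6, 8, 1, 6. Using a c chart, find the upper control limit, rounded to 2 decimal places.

c̄ = (7 + 7 + 7 + 8 + 4 + 5 + 10 + 7 + 7 + 7 + 3 + 8 + 6 + 5 + 8 + 7 + 8 + 6 + 8 + 1 + 6) / 21 = 135 / 21 = 6.4286
UCL = c̄ + 3√c̄ = 6.4286 + 3 × √6.4286 = 6.4286 + 3 × 2.5355 = 14.0350

14.03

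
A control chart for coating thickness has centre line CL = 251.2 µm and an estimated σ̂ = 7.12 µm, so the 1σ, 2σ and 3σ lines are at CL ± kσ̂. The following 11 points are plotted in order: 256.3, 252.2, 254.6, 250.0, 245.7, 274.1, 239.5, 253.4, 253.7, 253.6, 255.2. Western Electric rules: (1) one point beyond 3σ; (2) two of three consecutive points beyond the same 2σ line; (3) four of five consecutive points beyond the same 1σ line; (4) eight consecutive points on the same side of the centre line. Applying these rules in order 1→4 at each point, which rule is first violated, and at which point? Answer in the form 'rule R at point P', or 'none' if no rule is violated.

rule 1 at point 6

Zone of each point (C = within 1σ̂, B = 1σ̂–2σ̂, A = 2σ̂–3σ̂, * = beyond 3σ̂; sign = side of CL): 1:+C, 2:+C, 3:+C, 4:-C, 5:-C, 6:+*, 7:-B, 8:+C, 9:+C, 10:+C, 11:+C
Rule 1 (one point beyond the 3σ limits) is satisfied at point 6.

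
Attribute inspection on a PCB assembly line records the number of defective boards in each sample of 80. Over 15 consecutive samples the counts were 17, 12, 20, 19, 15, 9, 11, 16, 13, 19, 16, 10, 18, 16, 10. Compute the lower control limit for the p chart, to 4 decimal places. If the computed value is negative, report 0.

0.0542

p̄ = Σdᵢ / (k·n) = 221 / (15 × 80) = 0.18417
LCL = p̄ − 3·√(p̄(1−p̄)/n) = 0.18417 − 3 × 0.04334 = 0.05415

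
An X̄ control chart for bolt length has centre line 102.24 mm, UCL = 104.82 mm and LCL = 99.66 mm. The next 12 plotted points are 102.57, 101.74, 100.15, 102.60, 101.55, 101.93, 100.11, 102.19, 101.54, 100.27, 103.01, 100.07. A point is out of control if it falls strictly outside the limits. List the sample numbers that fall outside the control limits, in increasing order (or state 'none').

All 12 points lie within [99.66, 104.82].

none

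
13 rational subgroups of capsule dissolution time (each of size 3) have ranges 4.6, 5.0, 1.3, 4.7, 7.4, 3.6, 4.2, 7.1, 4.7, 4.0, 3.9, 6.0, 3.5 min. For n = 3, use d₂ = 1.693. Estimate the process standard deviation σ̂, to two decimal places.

2.73

R̄ = (4.6 + 5.0 + 1.3 + 4.7 + 7.4 + 3.6 + 4.2 + 7.1 + 4.7 + 4.0 + 3.9 + 6.0 + 3.5) / 13 = 4.6154
σ̂ = R̄ / d₂ = 4.6154 / 1.693 = 2.7262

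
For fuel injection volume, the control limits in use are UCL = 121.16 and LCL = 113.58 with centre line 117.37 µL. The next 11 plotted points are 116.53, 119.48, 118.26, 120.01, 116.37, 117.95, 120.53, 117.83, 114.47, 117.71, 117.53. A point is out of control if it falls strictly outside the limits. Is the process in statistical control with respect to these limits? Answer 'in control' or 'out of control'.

All 11 points lie within [113.58, 121.16].

in control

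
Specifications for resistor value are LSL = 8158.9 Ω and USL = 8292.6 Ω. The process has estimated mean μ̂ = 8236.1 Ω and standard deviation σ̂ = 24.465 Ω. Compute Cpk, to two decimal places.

Cpu = (USL − μ̂) / (3σ̂) = (8292.6 − 8236.1) / (3 × 24.465) = 0.7698; Cpl = (μ̂ − LSL) / (3σ̂) = (8236.1 − 8158.9) / (3 × 24.465) = 1.0518; Cpk = min(Cpu, Cpl) = 0.7698

0.77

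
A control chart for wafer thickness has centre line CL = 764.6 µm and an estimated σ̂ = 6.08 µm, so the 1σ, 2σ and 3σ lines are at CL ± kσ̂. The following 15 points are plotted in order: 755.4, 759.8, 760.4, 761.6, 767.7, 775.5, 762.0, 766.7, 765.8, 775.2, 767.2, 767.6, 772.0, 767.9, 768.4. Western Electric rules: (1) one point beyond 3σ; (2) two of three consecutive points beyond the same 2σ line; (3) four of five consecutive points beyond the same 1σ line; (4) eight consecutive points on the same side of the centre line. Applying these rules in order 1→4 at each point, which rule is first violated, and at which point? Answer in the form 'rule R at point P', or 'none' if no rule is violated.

rule 4 at point 15

Zone of each point (C = within 1σ̂, B = 1σ̂–2σ̂, A = 2σ̂–3σ̂, * = beyond 3σ̂; sign = side of CL): 1:-B, 2:-C, 3:-C, 4:-C, 5:+C, 6:+B, 7:-C, 8:+C, 9:+C, 10:+B, 11:+C, 12:+C, 13:+B, 14:+C, 15:+C
Rule 4 (eight consecutive points on the same side of the centre line) is satisfied at point 15.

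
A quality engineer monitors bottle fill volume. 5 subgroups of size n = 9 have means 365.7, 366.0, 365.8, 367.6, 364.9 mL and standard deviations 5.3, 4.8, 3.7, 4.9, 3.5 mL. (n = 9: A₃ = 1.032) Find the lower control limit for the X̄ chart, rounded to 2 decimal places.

X̄̄ = (365.7 + 366.0 + 365.8 + 367.6 + 364.9) / 5 = 366.0000
s̄ = (5.3 + 4.8 + 3.7 + 4.9 + 3.5) / 5 = 4.4400
LCL = X̄̄ − A₃·s̄ = 366.0000 − 1.032 × 4.4400 = 361.4179

361.42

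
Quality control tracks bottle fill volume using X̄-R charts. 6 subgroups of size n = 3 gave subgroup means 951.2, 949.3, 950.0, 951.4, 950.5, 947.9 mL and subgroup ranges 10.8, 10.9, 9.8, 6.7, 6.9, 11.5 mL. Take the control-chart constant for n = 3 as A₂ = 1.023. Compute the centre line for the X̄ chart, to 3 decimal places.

950.050

X̄̄ = (951.2 + 949.3 + 950.0 + 951.4 + 950.5 + 947.9) / 6 = 5700.3000 / 6 = 950.0500
CL = X̄̄ = 950.0500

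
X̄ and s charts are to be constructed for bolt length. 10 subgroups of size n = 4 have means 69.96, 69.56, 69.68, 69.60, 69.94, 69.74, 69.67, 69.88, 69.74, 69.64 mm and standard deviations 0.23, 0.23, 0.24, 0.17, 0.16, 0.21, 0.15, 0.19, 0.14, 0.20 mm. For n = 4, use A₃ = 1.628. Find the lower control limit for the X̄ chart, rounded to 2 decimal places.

69.43

X̄̄ = (69.96 + 69.56 + 69.68 + 69.60 + 69.94 + 69.74 + 69.67 + 69.88 + 69.74 + 69.64) / 10 = 69.7410
s̄ = (0.23 + 0.23 + 0.24 + 0.17 + 0.16 + 0.21 + 0.15 + 0.19 + 0.14 + 0.20) / 10 = 0.1920
LCL = X̄̄ − A₃·s̄ = 69.7410 − 1.628 × 0.1920 = 69.4284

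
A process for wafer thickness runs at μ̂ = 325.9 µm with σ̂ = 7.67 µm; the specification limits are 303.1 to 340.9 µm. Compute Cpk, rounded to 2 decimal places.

Cpu = (USL − μ̂) / (3σ̂) = (340.9 − 325.9) / (3 × 7.67) = 0.6519; Cpl = (μ̂ − LSL) / (3σ̂) = (325.9 − 303.1) / (3 × 7.67) = 0.9909; Cpk = min(Cpu, Cpl) = 0.6519

0.65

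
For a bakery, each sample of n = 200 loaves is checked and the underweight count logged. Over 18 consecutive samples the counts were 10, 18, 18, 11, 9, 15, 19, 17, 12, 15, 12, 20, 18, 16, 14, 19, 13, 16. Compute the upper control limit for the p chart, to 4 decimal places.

p̄ = Σdᵢ / (k·n) = 272 / (18 × 200) = 0.07556
UCL = p̄ + 3·√(p̄(1−p̄)/n) = 0.07556 + 3 × √(0.07556×0.92444/200) = 0.07556 + 3 × 0.01869 = 0.13162

0.1316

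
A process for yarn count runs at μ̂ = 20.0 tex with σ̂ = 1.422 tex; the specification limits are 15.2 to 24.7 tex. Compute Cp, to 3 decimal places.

Cp = (USL − LSL) / (6σ̂) = (24.7 − 15.2) / (6 × 1.422) = 9.5000 / 8.5320 = 1.1135

1.113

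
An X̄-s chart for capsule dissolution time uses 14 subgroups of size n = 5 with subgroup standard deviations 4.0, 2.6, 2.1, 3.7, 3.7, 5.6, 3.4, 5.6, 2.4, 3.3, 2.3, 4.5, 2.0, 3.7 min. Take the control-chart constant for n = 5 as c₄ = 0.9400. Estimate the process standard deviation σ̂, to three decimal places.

3.716

s̄ = (4.0 + 2.6 + 2.1 + 3.7 + 3.7 + 5.6 + 3.4 + 5.6 + 2.4 + 3.3 + 2.3 + 4.5 + 2.0 + 3.7) / 14 = 3.4929
σ̂ = s̄ / c₄ = 3.4929 / 0.9400 = 3.7158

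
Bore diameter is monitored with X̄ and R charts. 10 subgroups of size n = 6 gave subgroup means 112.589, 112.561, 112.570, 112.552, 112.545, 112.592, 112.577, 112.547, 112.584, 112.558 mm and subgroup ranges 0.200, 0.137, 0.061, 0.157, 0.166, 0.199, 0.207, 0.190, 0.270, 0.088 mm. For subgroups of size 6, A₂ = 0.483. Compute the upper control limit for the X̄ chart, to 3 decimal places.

112.648

X̄̄ = (112.589 + 112.561 + 112.570 + 112.552 + 112.545 + 112.592 + 112.577 + 112.547 + 112.584 + 112.558) / 10 = 1125.6750 / 10 = 112.5675
R̄ = (0.200 + 0.137 + 0.061 + 0.157 + 0.166 + 0.199 + 0.207 + 0.190 + 0.270 + 0.088) / 10 = 1.6750 / 10 = 0.1675
UCL = X̄̄ + A₂·R̄ = 112.5675 + 0.483 × 0.1675 = 112.6484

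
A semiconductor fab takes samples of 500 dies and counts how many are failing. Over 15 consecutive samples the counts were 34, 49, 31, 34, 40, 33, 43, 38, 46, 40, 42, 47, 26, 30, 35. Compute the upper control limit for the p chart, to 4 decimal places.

0.1112

p̄ = Σdᵢ / (k·n) = 568 / (15 × 500) = 0.07573
UCL = p̄ + 3·√(p̄(1−p̄)/n) = 0.07573 + 3 × √(0.07573×0.92427/500) = 0.07573 + 3 × 0.01183 = 0.11123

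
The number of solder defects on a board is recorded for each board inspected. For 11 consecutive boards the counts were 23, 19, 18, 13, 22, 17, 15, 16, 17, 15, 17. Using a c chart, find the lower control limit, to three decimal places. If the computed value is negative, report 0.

4.921

c̄ = (23 + 19 + 18 + 13 + 22 + 17 + 15 + 16 + 17 + 15 + 17) / 11 = 192 / 11 = 17.4545
LCL = c̄ − 3√c̄ = 17.4545 − 3 × 4.1779 = 4.9210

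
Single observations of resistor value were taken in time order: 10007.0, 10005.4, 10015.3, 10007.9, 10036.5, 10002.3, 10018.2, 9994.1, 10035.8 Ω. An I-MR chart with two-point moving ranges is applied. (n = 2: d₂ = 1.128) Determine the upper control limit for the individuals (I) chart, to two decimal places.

X̄ = (10007.0 + 10005.4 + 10015.3 + 10007.9 + 10036.5 + 10002.3 + 10018.2 + 9994.1 + 10035.8) / 9 = 10013.6111
Moving ranges: 1.6, 9.9, 7.4, 28.6, 34.2, 15.9, 24.1, 41.7; M̄R̄ = 163.4000 / 8 = 20.4250
UCL = X̄ + 3·M̄R̄/d₂ = 10013.6111 + 3 × 20.4250 / 1.128 = 10067.9329

10067.93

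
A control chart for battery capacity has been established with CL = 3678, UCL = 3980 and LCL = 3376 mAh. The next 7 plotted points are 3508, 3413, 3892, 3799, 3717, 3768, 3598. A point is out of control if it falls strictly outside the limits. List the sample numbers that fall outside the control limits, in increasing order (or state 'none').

All 7 points lie within [3376, 3980].

none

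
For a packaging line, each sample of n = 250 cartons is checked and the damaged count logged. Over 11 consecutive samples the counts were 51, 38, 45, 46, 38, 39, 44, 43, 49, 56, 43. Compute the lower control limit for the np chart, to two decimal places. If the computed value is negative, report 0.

26.55

p̄ = Σdᵢ / (k·n) = 492 / (11 × 250) = 0.17891
LCL = np̄ − 3·√(np̄(1−p̄)) = 44.7273 − 3 × 6.0601 = 26.5469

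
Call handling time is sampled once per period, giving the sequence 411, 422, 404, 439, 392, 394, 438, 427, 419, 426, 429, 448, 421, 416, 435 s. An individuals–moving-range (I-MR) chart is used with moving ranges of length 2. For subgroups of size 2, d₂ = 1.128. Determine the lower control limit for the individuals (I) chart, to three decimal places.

X̄ = (411 + 422 + 404 + 439 + 392 + 394 + 438 + 427 + 419 + 426 + 429 + 448 + 421 + 416 + 435) / 15 = 421.4000
Moving ranges: 11, 18, 35, 47, 2, 44, 11, 8, 7, 3, 19, 27, 5, 19; M̄R̄ = 256.0000 / 14 = 18.2857
LCL = X̄ − 3·M̄R̄/d₂ = 421.4000 − 3 × 18.2857 / 1.128 = 372.7678

372.768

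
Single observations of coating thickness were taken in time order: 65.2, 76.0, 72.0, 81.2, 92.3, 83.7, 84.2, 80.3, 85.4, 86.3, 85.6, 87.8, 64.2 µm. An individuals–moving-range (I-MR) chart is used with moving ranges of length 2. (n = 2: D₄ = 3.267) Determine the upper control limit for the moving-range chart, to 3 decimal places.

21.943

Moving ranges: 10.8, 4.0, 9.2, 11.1, 8.6, 0.5, 3.9, 5.1, 0.9, 0.7, 2.2, 23.6; M̄R̄ = 80.6000 / 12 = 6.7167
UCL_MR = D₄·M̄R̄ = 3.267 × 6.7167 = 21.9433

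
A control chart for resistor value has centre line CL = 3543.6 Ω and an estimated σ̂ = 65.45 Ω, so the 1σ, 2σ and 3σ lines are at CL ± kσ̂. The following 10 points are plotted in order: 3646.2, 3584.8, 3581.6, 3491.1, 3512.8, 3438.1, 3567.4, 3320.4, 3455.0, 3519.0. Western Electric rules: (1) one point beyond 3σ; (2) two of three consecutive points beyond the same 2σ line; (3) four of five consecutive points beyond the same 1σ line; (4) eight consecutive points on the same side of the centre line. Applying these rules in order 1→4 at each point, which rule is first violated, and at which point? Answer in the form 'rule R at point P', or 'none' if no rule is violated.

Zone of each point (C = within 1σ̂, B = 1σ̂–2σ̂, A = 2σ̂–3σ̂, * = beyond 3σ̂; sign = side of CL): 1:+B, 2:+C, 3:+C, 4:-C, 5:-C, 6:-B, 7:+C, 8:-*, 9:-B, 10:-C
Rule 1 (one point beyond the 3σ limits) is satisfied at point 8.

rule 1 at point 8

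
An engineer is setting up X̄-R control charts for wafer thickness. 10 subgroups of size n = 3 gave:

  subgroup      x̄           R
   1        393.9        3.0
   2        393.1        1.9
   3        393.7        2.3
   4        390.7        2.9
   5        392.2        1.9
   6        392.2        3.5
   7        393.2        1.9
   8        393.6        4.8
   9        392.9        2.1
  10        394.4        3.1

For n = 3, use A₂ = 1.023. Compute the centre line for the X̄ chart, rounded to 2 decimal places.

X̄̄ = (393.9 + 393.1 + 393.7 + 390.7 + 392.2 + 392.2 + 393.2 + 393.6 + 392.9 + 394.4) / 10 = 3929.9000 / 10 = 392.9900
CL = X̄̄ = 392.9900

392.99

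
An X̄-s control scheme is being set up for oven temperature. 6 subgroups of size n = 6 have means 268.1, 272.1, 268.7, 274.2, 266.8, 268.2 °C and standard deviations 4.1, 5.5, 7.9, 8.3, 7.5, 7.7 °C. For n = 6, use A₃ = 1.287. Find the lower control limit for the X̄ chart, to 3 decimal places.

X̄̄ = (268.1 + 272.1 + 268.7 + 274.2 + 266.8 + 268.2) / 6 = 269.6833
s̄ = (4.1 + 5.5 + 7.9 + 8.3 + 7.5 + 7.7) / 6 = 6.8333
LCL = X̄̄ − A₃·s̄ = 269.6833 − 1.287 × 6.8333 = 260.8888

260.889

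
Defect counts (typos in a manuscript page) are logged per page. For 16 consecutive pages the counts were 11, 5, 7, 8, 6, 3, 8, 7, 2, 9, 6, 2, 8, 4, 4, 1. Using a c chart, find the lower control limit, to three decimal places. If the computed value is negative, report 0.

c̄ = (11 + 5 + 7 + 8 + 6 + 3 + 8 + 7 + 2 + 9 + 6 + 2 + 8 + 4 + 4 + 1) / 16 = 91 / 16 = 5.6875
LCL = c̄ − 3√c̄ = 5.6875 − 3 × 2.3848 = -1.4670 → 0 (cannot be negative)

0.000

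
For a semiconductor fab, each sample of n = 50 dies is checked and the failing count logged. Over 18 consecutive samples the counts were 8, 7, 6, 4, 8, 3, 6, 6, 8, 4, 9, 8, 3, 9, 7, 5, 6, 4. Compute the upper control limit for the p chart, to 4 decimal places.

p̄ = Σdᵢ / (k·n) = 111 / (18 × 50) = 0.12333
UCL = p̄ + 3·√(p̄(1−p̄)/n) = 0.12333 + 3 × √(0.12333×0.87667/50) = 0.12333 + 3 × 0.04650 = 0.26284

0.2628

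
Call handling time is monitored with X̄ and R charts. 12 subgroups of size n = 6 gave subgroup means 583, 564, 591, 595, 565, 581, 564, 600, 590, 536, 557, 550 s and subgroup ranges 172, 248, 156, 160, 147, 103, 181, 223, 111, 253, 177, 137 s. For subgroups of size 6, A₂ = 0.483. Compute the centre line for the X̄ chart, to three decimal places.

573.000

X̄̄ = (583 + 564 + 591 + 595 + 565 + 581 + 564 + 600 + 590 + 536 + 557 + 550) / 12 = 6876.0000 / 12 = 573.0000
CL = X̄̄ = 573.0000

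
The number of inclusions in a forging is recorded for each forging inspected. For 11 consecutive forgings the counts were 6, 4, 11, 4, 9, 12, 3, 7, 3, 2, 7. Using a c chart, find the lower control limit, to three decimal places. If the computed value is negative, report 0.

0.000

c̄ = (6 + 4 + 11 + 4 + 9 + 12 + 3 + 7 + 3 + 2 + 7) / 11 = 68 / 11 = 6.1818
LCL = c̄ − 3√c̄ = 6.1818 − 3 × 2.4863 = -1.2772 → 0 (cannot be negative)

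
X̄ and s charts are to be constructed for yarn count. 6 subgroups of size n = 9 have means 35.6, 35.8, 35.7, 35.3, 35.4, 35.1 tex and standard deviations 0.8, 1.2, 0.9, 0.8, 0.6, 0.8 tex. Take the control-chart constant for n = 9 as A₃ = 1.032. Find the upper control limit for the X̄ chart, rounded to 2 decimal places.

X̄̄ = (35.6 + 35.8 + 35.7 + 35.3 + 35.4 + 35.1) / 6 = 35.4833
s̄ = (0.8 + 1.2 + 0.9 + 0.8 + 0.6 + 0.8) / 6 = 0.8500
UCL = X̄̄ + A₃·s̄ = 35.4833 + 1.032 × 0.8500 = 36.3605

36.36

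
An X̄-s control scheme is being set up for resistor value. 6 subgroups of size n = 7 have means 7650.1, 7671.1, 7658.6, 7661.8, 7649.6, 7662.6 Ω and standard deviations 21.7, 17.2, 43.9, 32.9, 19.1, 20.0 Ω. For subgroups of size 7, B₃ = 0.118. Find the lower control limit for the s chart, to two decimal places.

3.04

s̄ = (21.7 + 17.2 + 43.9 + 32.9 + 19.1 + 20.0) / 6 = 25.8000
LCL_s = B₃·s̄ = 0.118 × 25.8000 = 3.0444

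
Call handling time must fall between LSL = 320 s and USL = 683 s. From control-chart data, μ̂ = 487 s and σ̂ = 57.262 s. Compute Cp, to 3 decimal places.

Cp = (USL − LSL) / (6σ̂) = (683 − 320) / (6 × 57.262) = 363.0000 / 343.5720 = 1.0565

1.057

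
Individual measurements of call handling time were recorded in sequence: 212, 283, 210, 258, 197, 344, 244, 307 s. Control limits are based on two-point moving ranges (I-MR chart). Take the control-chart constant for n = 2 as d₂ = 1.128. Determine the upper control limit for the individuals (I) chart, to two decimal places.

X̄ = (212 + 283 + 210 + 258 + 197 + 344 + 244 + 307) / 8 = 256.8750
Moving ranges: 71, 73, 48, 61, 147, 100, 63; M̄R̄ = 563.0000 / 7 = 80.4286
UCL = X̄ + 3·M̄R̄/d₂ = 256.8750 + 3 × 80.4286 / 1.128 = 470.7808

470.78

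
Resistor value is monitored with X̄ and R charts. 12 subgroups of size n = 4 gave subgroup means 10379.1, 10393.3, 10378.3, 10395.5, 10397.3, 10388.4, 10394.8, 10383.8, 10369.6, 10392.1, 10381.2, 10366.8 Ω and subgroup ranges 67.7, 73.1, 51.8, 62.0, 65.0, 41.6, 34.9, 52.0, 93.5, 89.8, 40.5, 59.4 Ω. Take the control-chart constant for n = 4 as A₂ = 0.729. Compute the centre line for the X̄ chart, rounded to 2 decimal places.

10385.02

X̄̄ = (10379.1 + 10393.3 + 10378.3 + 10395.5 + 10397.3 + 10388.4 + 10394.8 + 10383.8 + 10369.6 + 10392.1 + 10381.2 + 10366.8) / 12 = 124620.2000 / 12 = 10385.0167
CL = X̄̄ = 10385.0167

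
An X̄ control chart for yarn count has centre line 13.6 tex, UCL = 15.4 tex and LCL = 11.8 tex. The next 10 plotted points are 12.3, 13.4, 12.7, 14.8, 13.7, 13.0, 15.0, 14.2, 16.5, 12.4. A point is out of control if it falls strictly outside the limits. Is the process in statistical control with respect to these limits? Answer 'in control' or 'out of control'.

out of control

Compare each point to [11.8, 15.4]: sample 9 = 16.5 > UCL.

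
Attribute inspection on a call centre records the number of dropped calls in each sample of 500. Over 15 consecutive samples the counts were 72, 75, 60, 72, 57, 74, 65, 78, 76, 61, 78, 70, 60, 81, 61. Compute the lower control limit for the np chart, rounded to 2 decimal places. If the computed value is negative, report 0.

p̄ = Σdᵢ / (k·n) = 1040 / (15 × 500) = 0.13867
LCL = np̄ − 3·√(np̄(1−p̄)) = 69.3333 − 3 × 7.7278 = 46.1499

46.15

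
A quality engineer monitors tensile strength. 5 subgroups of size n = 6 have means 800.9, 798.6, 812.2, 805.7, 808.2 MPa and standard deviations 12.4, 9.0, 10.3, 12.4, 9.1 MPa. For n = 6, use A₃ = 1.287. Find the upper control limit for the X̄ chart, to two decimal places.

X̄̄ = (800.9 + 798.6 + 812.2 + 805.7 + 808.2) / 5 = 805.1200
s̄ = (12.4 + 9.0 + 10.3 + 12.4 + 9.1) / 5 = 10.6400
UCL = X̄̄ + A₃·s̄ = 805.1200 + 1.287 × 10.6400 = 818.8137

818.81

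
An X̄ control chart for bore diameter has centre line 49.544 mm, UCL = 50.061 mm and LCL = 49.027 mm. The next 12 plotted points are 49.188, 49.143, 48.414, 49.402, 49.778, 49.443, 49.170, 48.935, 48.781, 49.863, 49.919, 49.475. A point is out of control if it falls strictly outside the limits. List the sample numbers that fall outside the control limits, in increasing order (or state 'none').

3, 8, 9

Compare each point to [49.027, 50.061]: sample 3 = 48.414 < LCL; sample 8 = 48.935 < LCL; sample 9 = 48.781 < LCL.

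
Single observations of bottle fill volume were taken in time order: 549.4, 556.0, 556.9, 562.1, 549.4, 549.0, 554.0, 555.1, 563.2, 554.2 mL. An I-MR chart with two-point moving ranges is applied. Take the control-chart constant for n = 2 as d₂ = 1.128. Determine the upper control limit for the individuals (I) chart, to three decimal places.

569.410

X̄ = (549.4 + 556.0 + 556.9 + 562.1 + 549.4 + 549.0 + 554.0 + 555.1 + 563.2 + 554.2) / 10 = 554.9300
Moving ranges: 6.6, 0.9, 5.2, 12.7, 0.4, 5.0, 1.1, 8.1, 9.0; M̄R̄ = 49.0000 / 9 = 5.4444
UCL = X̄ + 3·M̄R̄/d₂ = 554.9300 + 3 × 5.4444 / 1.128 = 569.4099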